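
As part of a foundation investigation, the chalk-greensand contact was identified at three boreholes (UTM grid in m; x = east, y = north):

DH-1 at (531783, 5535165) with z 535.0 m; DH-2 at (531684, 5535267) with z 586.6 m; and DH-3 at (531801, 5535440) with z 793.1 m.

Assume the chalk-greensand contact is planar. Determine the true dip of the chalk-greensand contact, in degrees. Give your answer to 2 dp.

Two edge vectors: DH-1→DH-2 = (-99, 102, 51.6), DH-1→DH-3 = (18, 275, 258.1).
Normal n = (DH-1→DH-2) × (DH-1→DH-3) = (12136.2, 26480.7, -29061).
So ∂z/∂x = −n_x/n_z = 0.41761 and ∂z/∂y = −n_y/n_z = 0.91121.
Gradient magnitude |∇z| = √(a² + b²) = √(0.17440 + 0.83031) = 1.00235.
True dip = arctan(1.00235) = 45.07°, dipping toward SSW (azimuth ≈ 205°).

45.07°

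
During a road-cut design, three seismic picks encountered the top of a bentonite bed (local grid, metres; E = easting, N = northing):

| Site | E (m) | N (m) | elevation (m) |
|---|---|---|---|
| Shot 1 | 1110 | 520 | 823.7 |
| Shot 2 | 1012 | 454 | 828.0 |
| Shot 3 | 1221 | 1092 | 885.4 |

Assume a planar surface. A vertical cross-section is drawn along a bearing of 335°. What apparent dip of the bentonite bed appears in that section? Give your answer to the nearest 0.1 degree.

Two edge vectors: Shot 1→Shot 2 = (-98, -66, 4.3), Shot 1→Shot 3 = (111, 572, 61.7).
Normal n = (Shot 1→Shot 2) × (Shot 1→Shot 3) = (-6531.8, 6523.9, -48730).
So ∂z/∂E = −n_x/n_z = −0.13404 and ∂z/∂N = −n_y/n_z = 0.13388.
Unit vector along 335° is (sin 335°, cos 335°) = (-0.4226, 0.9063).
Slope in that direction = a·(-0.4226) + b·(0.9063) = 0.17798.
Apparent dip = arctan|0.17798| = 10.1° (true dip is 10.7°, so apparent ≤ true as expected).

10.1°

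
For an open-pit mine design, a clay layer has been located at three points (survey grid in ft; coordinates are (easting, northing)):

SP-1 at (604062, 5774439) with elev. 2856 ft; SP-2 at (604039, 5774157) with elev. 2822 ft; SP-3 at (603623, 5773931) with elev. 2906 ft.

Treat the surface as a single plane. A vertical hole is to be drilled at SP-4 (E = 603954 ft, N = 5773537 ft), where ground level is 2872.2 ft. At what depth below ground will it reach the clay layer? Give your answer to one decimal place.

115.3 ft

Two edge vectors: SP-1→SP-2 = (-23, -282, -34), SP-1→SP-3 = (-439, -508, 50).
Normal n = (SP-1→SP-2) × (SP-1→SP-3) = (-31372, 16076, -112114).
So ∂z/∂E = −n_x/n_z = −0.279822324 and ∂z/∂N = −n_y/n_z = 0.143389764.
Intercept c from SP-1: 2856 + 169030.03 − 827995.45 = −656109.41.
At (603954, 5773537): z_contact = −168999.81 + 827866.11 − 656109.41 = 2756.88 ft.
Depth below ground = 2872.2 − 2756.88 = 115.3 ft.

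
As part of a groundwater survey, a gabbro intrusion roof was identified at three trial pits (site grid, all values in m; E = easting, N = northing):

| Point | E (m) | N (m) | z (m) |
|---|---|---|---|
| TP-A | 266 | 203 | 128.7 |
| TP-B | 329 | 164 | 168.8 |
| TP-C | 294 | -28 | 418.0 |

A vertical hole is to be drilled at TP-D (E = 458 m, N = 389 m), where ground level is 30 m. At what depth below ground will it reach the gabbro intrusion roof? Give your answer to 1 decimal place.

Two edge vectors: TP-A→TP-B = (63, -39, 40.1), TP-A→TP-C = (28, -231, 289.3).
Normal n = (TP-A→TP-B) × (TP-A→TP-C) = (-2019.6, -17103.1, -13461).
So ∂z/∂E = −n_x/n_z = −0.15003 and ∂z/∂N = −n_y/n_z = −1.27057.
Intercept c from TP-A: 128.7 + 39.91 + 257.93 = 426.53.
At (458, 389): z_contact = −68.72 − 494.25 + 426.53 = -136.43 m.
Depth below ground = 30 − (-136.43) = 166.4 m.

166.4 m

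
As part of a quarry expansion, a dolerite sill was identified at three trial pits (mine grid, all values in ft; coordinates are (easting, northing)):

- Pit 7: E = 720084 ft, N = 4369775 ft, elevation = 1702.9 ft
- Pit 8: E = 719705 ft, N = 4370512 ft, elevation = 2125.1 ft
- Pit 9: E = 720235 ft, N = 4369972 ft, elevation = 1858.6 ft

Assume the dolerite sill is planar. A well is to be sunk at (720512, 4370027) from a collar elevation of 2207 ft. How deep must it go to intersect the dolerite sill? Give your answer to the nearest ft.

265 ft

Two edge vectors: Pit 7→Pit 8 = (-379, 737, 422.2), Pit 7→Pit 9 = (151, 197, 155.7).
Normal n = (Pit 7→Pit 8) × (Pit 7→Pit 9) = (31577.5, 122762.5, -185950).
So ∂z/∂E = −n_x/n_z = 0.16981716 and ∂z/∂N = −n_y/n_z = 0.66019091.
Intercept c from Pit 7: 1702.9 − 122282.62 − 2884885.74 = −3005465.46.
At (720512, 4370027): z_contact = 122355.3 + 2885052.1 − 3005465.46 = 1941.9 ft.
Depth below ground = 2207 − 1941.9 = 265 ft.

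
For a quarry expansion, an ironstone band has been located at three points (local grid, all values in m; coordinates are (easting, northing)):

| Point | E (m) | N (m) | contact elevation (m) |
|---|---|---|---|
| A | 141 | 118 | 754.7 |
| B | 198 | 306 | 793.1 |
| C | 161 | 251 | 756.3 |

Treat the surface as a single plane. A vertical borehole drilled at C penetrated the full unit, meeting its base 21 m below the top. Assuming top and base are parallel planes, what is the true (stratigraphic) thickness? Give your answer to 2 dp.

Let the plane be z = a·E + b·N + c.
B−A: 57a + 188b = 38.4;  C−A: 20a + 133b = 1.6.
Solving gives a = 1.25789, b = −0.17713.
|∇z| = √(a²+b²) = 1.27030, so dip δ = arctan(1.27030) = 51.79°.
True thickness = vertical thickness × cos δ = 21 × cos 51.79° = 12.99 m.

12.99 m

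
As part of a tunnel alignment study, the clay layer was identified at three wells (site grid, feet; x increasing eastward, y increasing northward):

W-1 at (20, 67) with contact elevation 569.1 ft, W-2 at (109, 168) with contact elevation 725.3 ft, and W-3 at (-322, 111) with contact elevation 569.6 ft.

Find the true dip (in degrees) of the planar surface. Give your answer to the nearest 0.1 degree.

Let the plane be z = a·x + b·y + c.
W-2−W-1: 89a + 101b = 156.2;  W-3−W-1: −342a + 44b = 0.5.
Solving gives a = 0.17740, b = 1.39022.
Gradient magnitude |∇z| = √(a² + b²) = √(0.03147 + 1.93270) = 1.40149.
True dip = arctan(1.40149) = 54.5°, dipping toward S (azimuth ≈ 187°).

54.5°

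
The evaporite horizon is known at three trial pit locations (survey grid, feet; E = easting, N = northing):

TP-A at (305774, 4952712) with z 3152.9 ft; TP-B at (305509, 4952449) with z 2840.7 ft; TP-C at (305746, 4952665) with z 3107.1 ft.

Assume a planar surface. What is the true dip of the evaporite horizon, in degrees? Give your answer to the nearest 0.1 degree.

40.1°

Let the plane be z = a·E + b·N + c.
TP-B−TP-A: −265a − 263b = −312.2;  TP-C−TP-A: −28a − 47b = −45.8.
Solving gives a = 0.51621, b = 0.66694.
Gradient magnitude |∇z| = √(a² + b²) = √(0.26647 + 0.44481) = 0.84337.
True dip = arctan(0.84337) = 40.1°, dipping toward SW (azimuth ≈ 218°).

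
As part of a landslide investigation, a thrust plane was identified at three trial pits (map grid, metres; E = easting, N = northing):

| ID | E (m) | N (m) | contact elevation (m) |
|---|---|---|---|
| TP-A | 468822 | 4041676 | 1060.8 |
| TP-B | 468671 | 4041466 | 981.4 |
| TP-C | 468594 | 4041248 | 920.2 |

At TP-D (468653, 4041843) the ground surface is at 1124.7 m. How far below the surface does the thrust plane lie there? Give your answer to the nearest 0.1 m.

77.7 m

Two edge vectors: TP-A→TP-B = (-151, -210, -79.4), TP-A→TP-C = (-228, -428, -140.6).
Normal n = (TP-A→TP-B) × (TP-A→TP-C) = (-4457.2, -3127.4, 16748).
So ∂z/∂E = −n_x/n_z = 0.266133270 and ∂z/∂N = −n_y/n_z = 0.186732744.
Intercept c from TP-A: 1060.8 − 124769.13 − 754713.25 = −878421.58.
At (468653, 4041843): z_contact = 124724.16 + 754744.44 − 878421.58 = 1047.01 m.
Depth below ground = 1124.7 − 1047.01 = 77.7 m.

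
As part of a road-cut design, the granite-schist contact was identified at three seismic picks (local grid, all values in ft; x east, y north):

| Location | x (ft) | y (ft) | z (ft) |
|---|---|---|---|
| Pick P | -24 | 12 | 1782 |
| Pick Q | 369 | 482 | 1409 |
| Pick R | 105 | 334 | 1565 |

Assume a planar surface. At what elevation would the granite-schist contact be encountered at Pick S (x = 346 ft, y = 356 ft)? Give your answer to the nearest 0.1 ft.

Let the plane be z = a·x + b·y + c.
Pick Q−Pick P: 393a + 470b = −373;  Pick R−Pick P: 129a + 322b = −217.
Solving gives a = −0.27483, b = −0.56381.
Then c = 1782 − a·-24 − b·12 = 1782.17.
At (346, 356): z = −95.1 − 200.7 + 1782.17 = 1486.4 ft.

1486.4 ft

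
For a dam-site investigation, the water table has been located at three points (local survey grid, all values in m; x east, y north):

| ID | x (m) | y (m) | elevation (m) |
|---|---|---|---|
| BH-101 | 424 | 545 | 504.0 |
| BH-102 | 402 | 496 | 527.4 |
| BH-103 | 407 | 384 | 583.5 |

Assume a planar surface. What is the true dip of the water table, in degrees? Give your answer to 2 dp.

26.61°

Let the plane be z = a·x + b·y + c.
BH-102−BH-101: −22a − 49b = 23.4;  BH-103−BH-101: −17a − 161b = 79.5.
Solving gives a = 0.04729, b = −0.49878.
Gradient magnitude |∇z| = √(a² + b²) = √(0.00224 + 0.24878) = 0.50102.
True dip = arctan(0.50102) = 26.61°, dipping toward N (azimuth ≈ 355°).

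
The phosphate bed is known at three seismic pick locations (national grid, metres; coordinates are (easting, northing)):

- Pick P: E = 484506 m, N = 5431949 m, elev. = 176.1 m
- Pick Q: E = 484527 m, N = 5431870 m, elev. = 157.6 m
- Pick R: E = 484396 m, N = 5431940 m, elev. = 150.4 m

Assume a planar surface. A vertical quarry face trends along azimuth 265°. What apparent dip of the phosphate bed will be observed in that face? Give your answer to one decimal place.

Two edge vectors: Pick P→Pick Q = (21, -79, -18.5), Pick P→Pick R = (-110, -9, -25.7).
Normal n = (Pick P→Pick Q) × (Pick P→Pick R) = (1863.8, 2574.7, -8879).
So ∂z/∂E = −n_x/n_z = 0.20991 and ∂z/∂N = −n_y/n_z = 0.28998.
Unit vector along 265° is (sin 265°, cos 265°) = (-0.9962, -0.0872).
Slope in that direction = a·(-0.9962) + b·(-0.0872) = −0.23439.
Apparent dip = arctan|0.23439| = 13.2° (true dip is 19.7°, so apparent ≤ true as expected).

13.2°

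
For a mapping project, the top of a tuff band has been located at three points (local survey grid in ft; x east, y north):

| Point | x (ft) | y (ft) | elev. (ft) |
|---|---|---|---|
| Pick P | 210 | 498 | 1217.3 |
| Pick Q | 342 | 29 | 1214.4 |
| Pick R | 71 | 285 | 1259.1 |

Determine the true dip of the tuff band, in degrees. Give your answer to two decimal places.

Two edge vectors: Pick P→Pick Q = (132, -469, -2.9), Pick P→Pick R = (-139, -213, 41.8).
Normal n = (Pick P→Pick Q) × (Pick P→Pick R) = (-20221.9, -5114.5, -93307).
So ∂z/∂x = −n_x/n_z = −0.21672 and ∂z/∂y = −n_y/n_z = −0.05481.
Gradient magnitude |∇z| = √(a² + b²) = √(0.04697 + 0.00300) = 0.22355.
True dip = arctan(0.22355) = 12.60°, dipping toward ENE (azimuth ≈ 076°).

12.60°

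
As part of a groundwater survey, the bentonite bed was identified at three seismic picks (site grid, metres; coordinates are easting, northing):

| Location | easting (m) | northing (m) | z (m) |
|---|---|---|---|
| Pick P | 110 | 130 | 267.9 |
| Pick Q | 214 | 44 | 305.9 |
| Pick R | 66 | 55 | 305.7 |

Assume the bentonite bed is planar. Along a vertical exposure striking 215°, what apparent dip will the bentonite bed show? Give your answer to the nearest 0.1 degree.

22.6°

Let the plane be z = a·easting + b·northing + c.
Pick Q−Pick P: 104a − 86b = 38;  Pick R−Pick P: −44a − 75b = 37.8.
Solving gives a = −0.03460, b = −0.48370.
Unit vector along 215° is (sin 215°, cos 215°) = (-0.5736, -0.8192).
Slope in that direction = a·(-0.5736) + b·(-0.8192) = 0.41607.
Apparent dip = arctan|0.41607| = 22.6° (true dip is 25.9°, so apparent ≤ true as expected).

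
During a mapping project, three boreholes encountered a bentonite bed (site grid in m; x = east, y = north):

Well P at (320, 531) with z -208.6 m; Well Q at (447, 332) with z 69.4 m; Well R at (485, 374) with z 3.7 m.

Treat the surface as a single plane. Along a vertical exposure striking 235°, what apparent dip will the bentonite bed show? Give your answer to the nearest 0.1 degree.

Two edge vectors: Well P→Well Q = (127, -199, 278), Well P→Well R = (165, -157, 212.3).
Normal n = (Well P→Well Q) × (Well P→Well R) = (1398.3, 18907.9, 12896).
So ∂z/∂x = −n_x/n_z = −0.10843 and ∂z/∂y = −n_y/n_z = −1.46618.
Unit vector along 235° is (sin 235°, cos 235°) = (-0.8192, -0.5736).
Slope in that direction = a·(-0.8192) + b·(-0.5736) = 0.92979.
Apparent dip = arctan|0.92979| = 42.9° (true dip is 55.8°, so apparent ≤ true as expected).

42.9°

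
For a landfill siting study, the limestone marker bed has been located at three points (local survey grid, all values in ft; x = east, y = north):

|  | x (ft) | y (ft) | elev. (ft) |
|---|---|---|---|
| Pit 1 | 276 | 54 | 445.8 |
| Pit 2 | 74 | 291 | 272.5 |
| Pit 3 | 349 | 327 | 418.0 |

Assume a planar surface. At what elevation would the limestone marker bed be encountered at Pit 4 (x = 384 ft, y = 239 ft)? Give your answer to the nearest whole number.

Two edge vectors: Pit 1→Pit 2 = (-202, 237, -173.3), Pit 1→Pit 3 = (73, 273, -27.8).
Normal n = (Pit 1→Pit 2) × (Pit 1→Pit 3) = (40722.3, -18266.5, -72447).
So ∂z/∂x = −n_x/n_z = 0.56210 and ∂z/∂y = −n_y/n_z = −0.25214.
Intercept c from Pit 1: 445.8 − 155.14 + 13.62 = 304.28.
At (384, 239): z = 215.8 − 60.3 + 304.28 = 459.9 ft.

460 ft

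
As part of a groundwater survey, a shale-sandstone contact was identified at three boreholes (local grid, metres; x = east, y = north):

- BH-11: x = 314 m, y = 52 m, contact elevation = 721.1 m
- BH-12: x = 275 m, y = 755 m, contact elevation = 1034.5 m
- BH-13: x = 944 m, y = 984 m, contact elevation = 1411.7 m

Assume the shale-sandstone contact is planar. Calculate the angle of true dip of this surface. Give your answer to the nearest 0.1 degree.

Two edge vectors: BH-11→BH-12 = (-39, 703, 313.4), BH-11→BH-13 = (630, 932, 690.6).
Normal n = (BH-11→BH-12) × (BH-11→BH-13) = (193403, 224375.4, -479238).
So ∂z/∂x = −n_x/n_z = 0.40356 and ∂z/∂y = −n_y/n_z = 0.46819.
Gradient magnitude |∇z| = √(a² + b²) = √(0.16286 + 0.21920) = 0.61812.
True dip = arctan(0.61812) = 31.7°, dipping toward SW (azimuth ≈ 221°).

31.7°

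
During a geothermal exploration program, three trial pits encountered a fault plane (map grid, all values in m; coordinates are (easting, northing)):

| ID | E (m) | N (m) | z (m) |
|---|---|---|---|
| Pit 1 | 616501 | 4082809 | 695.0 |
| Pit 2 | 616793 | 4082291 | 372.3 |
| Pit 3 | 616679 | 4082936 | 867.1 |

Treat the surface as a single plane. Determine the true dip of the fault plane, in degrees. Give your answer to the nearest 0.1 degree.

Let the plane be z = a·E + b·N + c.
Pit 2−Pit 1: 292a − 518b = −322.7;  Pit 3−Pit 1: 178a + 127b = 172.1.
Solving gives a = 0.37254, b = 0.83298.
Gradient magnitude |∇z| = √(a² + b²) = √(0.13879 + 0.69385) = 0.91249.
True dip = arctan(0.91249) = 42.4°, dipping toward SSW (azimuth ≈ 204°).

42.4°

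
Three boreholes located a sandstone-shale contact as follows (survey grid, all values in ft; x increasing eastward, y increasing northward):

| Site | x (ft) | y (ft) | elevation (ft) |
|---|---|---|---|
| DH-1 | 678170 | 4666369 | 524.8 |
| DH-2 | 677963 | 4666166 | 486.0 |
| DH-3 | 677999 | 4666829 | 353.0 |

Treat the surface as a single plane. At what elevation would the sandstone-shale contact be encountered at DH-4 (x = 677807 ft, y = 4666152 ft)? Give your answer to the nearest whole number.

Let the plane be z = a·x + b·y + c.
DH-2−DH-1: −207a − 203b = −38.8;  DH-3−DH-1: −171a + 460b = −171.8.
Solving gives a = 0.40577374, b = −0.22263628.
Then c = 524.8 − a·678170 − b·4666369 = 764244.26.
At (677807, 4666152): z = 275036.3 − 1038854.7 + 764244.26 = 425.8 ft.

426 ft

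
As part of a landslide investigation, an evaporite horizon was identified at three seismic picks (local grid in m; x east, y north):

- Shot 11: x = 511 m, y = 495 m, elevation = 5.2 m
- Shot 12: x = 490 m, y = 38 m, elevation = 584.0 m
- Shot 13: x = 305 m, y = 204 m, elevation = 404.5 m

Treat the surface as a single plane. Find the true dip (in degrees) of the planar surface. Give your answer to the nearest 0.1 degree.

51.8°

Let the plane be z = a·x + b·y + c.
Shot 12−Shot 11: −21a − 457b = 578.8;  Shot 13−Shot 11: −206a − 291b = 399.3.
Solving gives a = −0.15959, b = −1.25919.
Gradient magnitude |∇z| = √(a² + b²) = √(0.02547 + 1.58555) = 1.26926.
True dip = arctan(1.26926) = 51.8°, dipping toward N (azimuth ≈ 007°).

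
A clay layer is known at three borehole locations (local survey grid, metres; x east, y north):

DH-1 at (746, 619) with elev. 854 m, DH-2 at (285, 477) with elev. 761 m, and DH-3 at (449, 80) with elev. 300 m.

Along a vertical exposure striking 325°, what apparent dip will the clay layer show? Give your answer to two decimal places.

Let the plane be z = a·x + b·y + c.
DH-2−DH-1: −461a − 142b = −93;  DH-3−DH-1: −297a − 539b = −554.
Solving gives a = −0.13834, b = 1.10406.
Unit vector along 325° is (sin 325°, cos 325°) = (-0.5736, 0.8192).
Slope in that direction = a·(-0.5736) + b·(0.8192) = 0.98374.
Apparent dip = arctan|0.98374| = 44.53° (true dip is 48.1°, so apparent ≤ true as expected).

44.53°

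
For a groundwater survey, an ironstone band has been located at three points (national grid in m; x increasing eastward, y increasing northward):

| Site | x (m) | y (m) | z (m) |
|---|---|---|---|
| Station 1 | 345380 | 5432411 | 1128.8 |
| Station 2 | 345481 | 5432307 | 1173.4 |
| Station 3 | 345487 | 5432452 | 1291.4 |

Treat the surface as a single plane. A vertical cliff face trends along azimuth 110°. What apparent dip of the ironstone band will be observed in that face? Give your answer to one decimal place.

Two edge vectors: Station 1→Station 2 = (101, -104, 44.6), Station 1→Station 3 = (107, 41, 162.6).
Normal n = (Station 1→Station 2) × (Station 1→Station 3) = (-18739, -11650.4, 15269).
So ∂z/∂x = −n_x/n_z = 1.22726 and ∂z/∂y = −n_y/n_z = 0.76301.
Unit vector along 110° is (sin 110°, cos 110°) = (0.9397, -0.3420).
Slope in that direction = a·(0.9397) + b·(-0.3420) = 0.89228.
Apparent dip = arctan|0.89228| = 41.7° (true dip is 55.3°, so apparent ≤ true as expected).

41.7°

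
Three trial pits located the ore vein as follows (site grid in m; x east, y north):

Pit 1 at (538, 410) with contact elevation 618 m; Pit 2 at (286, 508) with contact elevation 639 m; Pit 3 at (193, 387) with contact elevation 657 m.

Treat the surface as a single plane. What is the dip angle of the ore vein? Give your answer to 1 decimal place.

7.2°

Let the plane be z = a·x + b·y + c.
Pit 2−Pit 1: −252a + 98b = 21;  Pit 3−Pit 1: −345a − 23b = 39.
Solving gives a = −0.10870, b = −0.06522.
Gradient magnitude |∇z| = √(a² + b²) = √(0.01181 + 0.00425) = 0.12676.
True dip = arctan(0.12676) = 7.2°, dipping toward ENE (azimuth ≈ 059°).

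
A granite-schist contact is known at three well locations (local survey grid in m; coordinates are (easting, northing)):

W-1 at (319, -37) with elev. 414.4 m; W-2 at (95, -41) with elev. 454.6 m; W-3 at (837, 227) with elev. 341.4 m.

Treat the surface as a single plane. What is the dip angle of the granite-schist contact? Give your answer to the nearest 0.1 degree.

11.2°

Let the plane be z = a·E + b·N + c.
W-2−W-1: −224a − 4b = 40.2;  W-3−W-1: 518a + 264b = −73.
Solving gives a = −0.18086, b = 0.07836.
Gradient magnitude |∇z| = √(a² + b²) = √(0.03271 + 0.00614) = 0.19711.
True dip = arctan(0.19711) = 11.2°, dipping toward ESE (azimuth ≈ 113°).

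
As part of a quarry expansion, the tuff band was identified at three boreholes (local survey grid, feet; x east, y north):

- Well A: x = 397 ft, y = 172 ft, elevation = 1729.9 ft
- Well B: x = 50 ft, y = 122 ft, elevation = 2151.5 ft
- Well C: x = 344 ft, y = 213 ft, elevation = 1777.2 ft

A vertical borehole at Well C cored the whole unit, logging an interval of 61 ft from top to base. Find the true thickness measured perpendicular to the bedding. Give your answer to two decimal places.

38.74 ft

Let the plane be z = a·x + b·y + c.
Well B−Well A: −347a − 50b = 421.6;  Well C−Well A: −53a + 41b = 47.3.
Solving gives a = −1.16434, b = −0.35147.
|∇z| = √(a²+b²) = 1.21623, so dip δ = arctan(1.21623) = 50.57°.
True thickness = vertical thickness × cos δ = 61 × cos 50.57° = 38.74 ft.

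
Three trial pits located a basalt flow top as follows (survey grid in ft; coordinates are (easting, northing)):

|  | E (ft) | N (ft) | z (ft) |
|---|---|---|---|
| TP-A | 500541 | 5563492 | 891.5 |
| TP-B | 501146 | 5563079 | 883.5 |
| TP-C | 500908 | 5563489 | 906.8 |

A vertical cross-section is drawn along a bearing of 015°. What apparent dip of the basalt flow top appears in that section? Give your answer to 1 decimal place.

5.1°

Two edge vectors: TP-A→TP-B = (605, -413, -8), TP-A→TP-C = (367, -3, 15.3).
Normal n = (TP-A→TP-B) × (TP-A→TP-C) = (-6342.9, -12192.5, 149756).
So ∂z/∂E = −n_x/n_z = 0.04235 and ∂z/∂N = −n_y/n_z = 0.08142.
Unit vector along 015° is (sin 15°, cos 15°) = (0.2588, 0.9659).
Slope in that direction = a·(0.2588) + b·(0.9659) = 0.08960.
Apparent dip = arctan|0.08960| = 5.1° (true dip is 5.2°, so apparent ≤ true as expected).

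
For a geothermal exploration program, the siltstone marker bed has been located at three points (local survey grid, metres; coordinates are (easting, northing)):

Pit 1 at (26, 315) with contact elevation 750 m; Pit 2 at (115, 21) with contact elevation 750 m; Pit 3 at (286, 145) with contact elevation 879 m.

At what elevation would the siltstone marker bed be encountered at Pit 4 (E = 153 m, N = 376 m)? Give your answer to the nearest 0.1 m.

Two edge vectors: Pit 1→Pit 2 = (89, -294, 0), Pit 1→Pit 3 = (260, -170, 129).
Normal n = (Pit 1→Pit 2) × (Pit 1→Pit 3) = (-37926, -11481, 61310).
So ∂z/∂E = −n_x/n_z = 0.61859 and ∂z/∂N = −n_y/n_z = 0.18726.
Intercept c from Pit 1: 750 − 16.08 − 58.99 = 674.93.
At (153, 376): z = 94.6 + 70.4 + 674.93 = 840.0 m.

840.0 m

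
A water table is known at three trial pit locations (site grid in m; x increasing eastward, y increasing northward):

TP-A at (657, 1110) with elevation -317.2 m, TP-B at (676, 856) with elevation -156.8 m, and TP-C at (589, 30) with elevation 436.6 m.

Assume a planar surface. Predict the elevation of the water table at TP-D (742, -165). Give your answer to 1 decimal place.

Two edge vectors: TP-A→TP-B = (19, -254, 160.4), TP-A→TP-C = (-68, -1080, 753.8).
Normal n = (TP-A→TP-B) × (TP-A→TP-C) = (-18233.2, -25229.4, -37792).
So ∂z/∂x = −n_x/n_z = −0.482462 and ∂z/∂y = −n_y/n_z = −0.667586.
Intercept c from TP-A: -317.2 + 316.98 + 741.02 = 740.80.
At (742, -165): z = −358.0 + 110.2 + 740.80 = 493.0 m.

493.0 m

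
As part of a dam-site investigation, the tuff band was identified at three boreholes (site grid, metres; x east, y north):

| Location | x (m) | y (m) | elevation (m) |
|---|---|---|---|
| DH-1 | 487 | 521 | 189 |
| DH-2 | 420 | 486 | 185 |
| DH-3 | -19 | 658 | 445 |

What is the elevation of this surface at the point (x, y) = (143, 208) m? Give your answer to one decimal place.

Two edge vectors: DH-1→DH-2 = (-67, -35, -4), DH-1→DH-3 = (-506, 137, 256).
Normal n = (DH-1→DH-2) × (DH-1→DH-3) = (-8412, 19176, -26889).
So ∂z/∂x = −n_x/n_z = −0.31284 and ∂z/∂y = −n_y/n_z = 0.71315.
Intercept c from DH-1: 189 + 152.35 − 371.55 = −30.20.
At (143, 208): z = −44.7 + 148.3 − 30.20 = 73.4 m.

73.4 m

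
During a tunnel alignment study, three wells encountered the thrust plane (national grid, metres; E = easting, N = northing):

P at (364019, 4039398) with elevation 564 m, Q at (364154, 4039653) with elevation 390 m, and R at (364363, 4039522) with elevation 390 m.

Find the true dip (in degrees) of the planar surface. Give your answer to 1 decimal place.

Let the plane be z = a·E + b·N + c.
Q−P: 135a + 255b = −174;  R−P: 344a + 124b = −174.
Solving gives a = −0.32113, b = −0.51234.
Gradient magnitude |∇z| = √(a² + b²) = √(0.10313 + 0.26249) = 0.60467.
True dip = arctan(0.60467) = 31.2°, dipping toward NNE (azimuth ≈ 032°).

31.2°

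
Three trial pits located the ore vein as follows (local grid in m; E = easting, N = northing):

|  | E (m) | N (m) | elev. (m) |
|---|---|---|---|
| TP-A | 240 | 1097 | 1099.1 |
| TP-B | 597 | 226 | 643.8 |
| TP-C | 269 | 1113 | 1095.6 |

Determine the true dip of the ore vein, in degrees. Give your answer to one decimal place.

27.0°

Let the plane be z = a·E + b·N + c.
TP-B−TP-A: 357a − 871b = −455.3;  TP-C−TP-A: 29a + 16b = −3.5.
Solving gives a = −0.33364, b = 0.38598.
Gradient magnitude |∇z| = √(a² + b²) = √(0.11132 + 0.14898) = 0.51020.
True dip = arctan(0.51020) = 27.0°, dipping toward SE (azimuth ≈ 139°).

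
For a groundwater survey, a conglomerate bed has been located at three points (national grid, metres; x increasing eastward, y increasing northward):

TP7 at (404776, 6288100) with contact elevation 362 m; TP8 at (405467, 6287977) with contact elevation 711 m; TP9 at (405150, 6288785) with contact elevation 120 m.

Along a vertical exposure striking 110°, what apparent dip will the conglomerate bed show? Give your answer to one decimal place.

29.9°

Let the plane be z = a·x + b·y + c.
TP8−TP7: 691a − 123b = 349;  TP9−TP7: 374a + 685b = −242.
Solving gives a = 0.40301, b = −0.57332.
Unit vector along 110° is (sin 110°, cos 110°) = (0.9397, -0.3420).
Slope in that direction = a·(0.9397) + b·(-0.3420) = 0.57480.
Apparent dip = arctan|0.57480| = 29.9° (true dip is 35.0°, so apparent ≤ true as expected).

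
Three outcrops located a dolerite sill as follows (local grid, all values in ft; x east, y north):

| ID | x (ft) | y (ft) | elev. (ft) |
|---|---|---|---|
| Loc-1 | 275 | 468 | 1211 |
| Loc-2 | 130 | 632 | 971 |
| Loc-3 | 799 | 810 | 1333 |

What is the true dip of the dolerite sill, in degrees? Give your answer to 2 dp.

47.65°

Let the plane be z = a·x + b·y + c.
Loc-2−Loc-1: −145a + 164b = −240;  Loc-3−Loc-1: 524a + 342b = 122.
Solving gives a = 0.75327, b = −0.79741.
Gradient magnitude |∇z| = √(a² + b²) = √(0.56742 + 0.63587) = 1.09694.
True dip = arctan(1.09694) = 47.65°, dipping toward NW (azimuth ≈ 317°).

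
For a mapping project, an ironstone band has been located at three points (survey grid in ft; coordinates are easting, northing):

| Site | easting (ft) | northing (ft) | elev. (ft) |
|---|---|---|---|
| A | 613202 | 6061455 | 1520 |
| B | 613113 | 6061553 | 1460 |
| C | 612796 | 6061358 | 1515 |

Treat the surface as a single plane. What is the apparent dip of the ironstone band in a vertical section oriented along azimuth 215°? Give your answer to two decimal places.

18.25°

Let the plane be z = a·easting + b·northing + c.
B−A: −89a + 98b = −60;  C−A: −406a − 97b = −5.
Solving gives a = 0.13032, b = −0.49390.
Unit vector along 215° is (sin 215°, cos 215°) = (-0.5736, -0.8192).
Slope in that direction = a·(-0.5736) + b·(-0.8192) = 0.32983.
Apparent dip = arctan|0.32983| = 18.25° (true dip is 27.1°, so apparent ≤ true as expected).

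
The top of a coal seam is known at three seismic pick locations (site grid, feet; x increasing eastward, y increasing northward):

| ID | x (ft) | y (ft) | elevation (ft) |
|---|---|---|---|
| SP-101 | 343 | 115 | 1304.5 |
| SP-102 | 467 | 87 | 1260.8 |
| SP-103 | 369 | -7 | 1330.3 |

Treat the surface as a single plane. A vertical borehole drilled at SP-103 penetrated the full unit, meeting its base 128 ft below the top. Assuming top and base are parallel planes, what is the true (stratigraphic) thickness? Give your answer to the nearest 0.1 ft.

113.7 ft

Two edge vectors: SP-101→SP-102 = (124, -28, -43.7), SP-101→SP-103 = (26, -122, 25.8).
Normal n = (SP-101→SP-102) × (SP-101→SP-103) = (-6053.8, -4335.4, -14400).
So ∂z/∂x = −n_x/n_z = −0.42040 and ∂z/∂y = −n_y/n_z = −0.30107.
|∇z| = √(a²+b²) = 0.51709, so dip δ = arctan(0.51709) = 27.34°.
True thickness = vertical thickness × cos δ = 128 × cos 27.34° = 113.7 ft.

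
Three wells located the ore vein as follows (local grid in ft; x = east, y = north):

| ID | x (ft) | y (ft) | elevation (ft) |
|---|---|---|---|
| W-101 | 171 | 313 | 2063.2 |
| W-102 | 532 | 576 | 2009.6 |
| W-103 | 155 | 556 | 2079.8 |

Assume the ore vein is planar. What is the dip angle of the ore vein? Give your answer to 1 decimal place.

11.2°

Let the plane be z = a·x + b·y + c.
W-102−W-101: 361a + 263b = −53.6;  W-103−W-101: −16a + 243b = 16.6.
Solving gives a = −0.18917, b = 0.05586.
Gradient magnitude |∇z| = √(a² + b²) = √(0.03579 + 0.00312) = 0.19724.
True dip = arctan(0.19724) = 11.2°, dipping toward ESE (azimuth ≈ 106°).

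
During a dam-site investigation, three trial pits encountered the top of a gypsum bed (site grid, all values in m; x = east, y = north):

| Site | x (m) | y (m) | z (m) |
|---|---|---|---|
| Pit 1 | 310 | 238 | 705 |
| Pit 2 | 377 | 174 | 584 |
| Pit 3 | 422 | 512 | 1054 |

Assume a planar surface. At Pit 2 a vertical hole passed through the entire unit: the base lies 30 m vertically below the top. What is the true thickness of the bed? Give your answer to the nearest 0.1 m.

16.6 m

Let the plane be z = a·x + b·y + c.
Pit 2−Pit 1: 67a − 64b = −121;  Pit 3−Pit 1: 112a + 274b = 349.
Solving gives a = −0.42380, b = 1.44696.
|∇z| = √(a²+b²) = 1.50774, so dip δ = arctan(1.50774) = 56.45°.
True thickness = vertical thickness × cos δ = 30 × cos 56.45° = 16.6 m.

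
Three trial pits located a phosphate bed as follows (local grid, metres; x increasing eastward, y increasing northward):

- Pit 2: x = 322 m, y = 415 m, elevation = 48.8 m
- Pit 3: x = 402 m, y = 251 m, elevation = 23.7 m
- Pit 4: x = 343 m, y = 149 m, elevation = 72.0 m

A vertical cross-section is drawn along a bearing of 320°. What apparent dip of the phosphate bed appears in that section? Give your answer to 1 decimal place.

Let the plane be z = a·x + b·y + c.
Pit 3−Pit 2: 80a − 164b = −25.1;  Pit 4−Pit 2: 21a − 266b = 23.2.
Solving gives a = −0.58765, b = −0.13361.
Unit vector along 320° is (sin 320°, cos 320°) = (-0.6428, 0.7660).
Slope in that direction = a·(-0.6428) + b·(0.7660) = 0.27538.
Apparent dip = arctan|0.27538| = 15.4° (true dip is 31.1°, so apparent ≤ true as expected).

15.4°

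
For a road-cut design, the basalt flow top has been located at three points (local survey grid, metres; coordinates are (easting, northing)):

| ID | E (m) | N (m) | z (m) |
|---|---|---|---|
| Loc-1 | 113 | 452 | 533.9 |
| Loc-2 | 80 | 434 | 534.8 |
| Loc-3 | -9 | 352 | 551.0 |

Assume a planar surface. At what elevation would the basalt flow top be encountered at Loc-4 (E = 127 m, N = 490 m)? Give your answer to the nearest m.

521 m

Two edge vectors: Loc-1→Loc-2 = (-33, -18, 0.9), Loc-1→Loc-3 = (-122, -100, 17.1).
Normal n = (Loc-1→Loc-2) × (Loc-1→Loc-3) = (-217.8, 454.5, 1104).
So ∂z/∂E = −n_x/n_z = 0.19728 and ∂z/∂N = −n_y/n_z = −0.41168.
Intercept c from Loc-1: 533.9 − 22.29 + 186.08 = 697.69.
At (127, 490): z = 25.1 − 201.7 + 697.69 = 521.0 m.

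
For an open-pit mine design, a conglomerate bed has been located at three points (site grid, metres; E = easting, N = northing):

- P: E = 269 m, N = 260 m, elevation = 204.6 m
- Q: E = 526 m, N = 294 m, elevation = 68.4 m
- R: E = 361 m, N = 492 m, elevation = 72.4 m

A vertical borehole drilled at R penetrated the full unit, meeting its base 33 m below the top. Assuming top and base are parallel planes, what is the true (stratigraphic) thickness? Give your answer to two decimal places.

28.15 m

Let the plane be z = a·E + b·N + c.
Q−P: 257a + 34b = −136.2;  R−P: 92a + 232b = −132.2.
Solving gives a = −0.47974, b = −0.37958.
|∇z| = √(a²+b²) = 0.61175, so dip δ = arctan(0.61175) = 31.46°.
True thickness = vertical thickness × cos δ = 33 × cos 31.46° = 28.15 m.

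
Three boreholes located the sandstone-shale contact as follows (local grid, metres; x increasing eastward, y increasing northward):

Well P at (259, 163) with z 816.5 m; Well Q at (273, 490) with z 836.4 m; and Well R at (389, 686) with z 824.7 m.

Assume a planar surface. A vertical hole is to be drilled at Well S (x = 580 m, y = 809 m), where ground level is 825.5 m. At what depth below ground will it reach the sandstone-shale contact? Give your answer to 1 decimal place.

34.1 m

Let the plane be z = a·x + b·y + c.
Well Q−Well P: 14a + 327b = 19.9;  Well R−Well P: 130a + 523b = 8.2.
Solving gives a = −0.21957, b = 0.07026.
Then c = 816.5 − a·259 − b·163 = 861.92.
At (580, 809): z_contact = −127.35 + 56.84 + 861.92 = 791.40 m.
Depth below ground = 825.5 − 791.40 = 34.1 m.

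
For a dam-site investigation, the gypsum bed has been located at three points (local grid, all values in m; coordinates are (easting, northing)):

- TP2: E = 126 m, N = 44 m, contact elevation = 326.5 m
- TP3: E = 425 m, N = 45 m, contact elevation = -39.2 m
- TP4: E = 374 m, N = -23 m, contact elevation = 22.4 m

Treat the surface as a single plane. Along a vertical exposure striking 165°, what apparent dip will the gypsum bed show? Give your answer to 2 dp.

18.14°

Let the plane be z = a·E + b·N + c.
TP3−TP2: 299a + 1b = −365.7;  TP4−TP2: 248a − 67b = −304.1.
Solving gives a = −1.22312, b = 0.01145.
Unit vector along 165° is (sin 165°, cos 165°) = (0.2588, -0.9659).
Slope in that direction = a·(0.2588) + b·(-0.9659) = −0.32763.
Apparent dip = arctan|0.32763| = 18.14° (true dip is 50.7°, so apparent ≤ true as expected).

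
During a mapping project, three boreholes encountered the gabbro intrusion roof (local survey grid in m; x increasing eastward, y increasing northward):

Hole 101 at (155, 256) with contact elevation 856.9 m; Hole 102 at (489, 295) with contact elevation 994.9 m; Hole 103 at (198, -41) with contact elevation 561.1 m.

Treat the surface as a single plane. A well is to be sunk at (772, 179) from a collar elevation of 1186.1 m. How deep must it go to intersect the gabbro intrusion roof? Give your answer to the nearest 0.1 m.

229.0 m

Let the plane be z = a·x + b·y + c.
Hole 102−Hole 101: 334a + 39b = 138;  Hole 103−Hole 101: 43a − 297b = −295.8.
Solving gives a = 0.29194, b = 1.03823.
Then c = 856.9 − a·155 − b·256 = 545.86.
At (772, 179): z_contact = 225.38 + 185.84 + 545.86 = 957.09 m.
Depth below ground = 1186.1 − 957.09 = 229.0 m.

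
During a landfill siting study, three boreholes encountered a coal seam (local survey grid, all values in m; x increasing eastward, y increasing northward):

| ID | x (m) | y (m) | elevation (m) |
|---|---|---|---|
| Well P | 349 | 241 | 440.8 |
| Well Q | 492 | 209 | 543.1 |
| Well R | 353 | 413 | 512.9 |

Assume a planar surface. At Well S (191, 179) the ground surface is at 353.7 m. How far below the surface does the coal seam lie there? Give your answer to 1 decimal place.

Two edge vectors: Well P→Well Q = (143, -32, 102.3), Well P→Well R = (4, 172, 72.1).
Normal n = (Well P→Well Q) × (Well P→Well R) = (-19902.8, -9901.1, 24724).
So ∂z/∂x = −n_x/n_z = 0.80500 and ∂z/∂y = −n_y/n_z = 0.40047.
Intercept c from Well P: 440.8 − 280.94 − 96.51 = 63.34.
At (191, 179): z_contact = 153.75 + 71.68 + 63.34 = 288.78 m.
Depth below ground = 353.7 − 288.78 = 64.9 m.

64.9 m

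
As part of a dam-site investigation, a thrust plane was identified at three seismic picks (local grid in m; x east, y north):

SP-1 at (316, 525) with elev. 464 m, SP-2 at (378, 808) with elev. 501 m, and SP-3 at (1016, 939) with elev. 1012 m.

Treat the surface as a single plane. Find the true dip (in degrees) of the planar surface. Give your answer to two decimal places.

39.07°

Let the plane be z = a·x + b·y + c.
SP-2−SP-1: 62a + 283b = 37;  SP-3−SP-1: 700a + 414b = 548.
Solving gives a = 0.81056, b = −0.04684.
Gradient magnitude |∇z| = √(a² + b²) = √(0.65700 + 0.00219) = 0.81191.
True dip = arctan(0.81191) = 39.07°, dipping toward W (azimuth ≈ 273°).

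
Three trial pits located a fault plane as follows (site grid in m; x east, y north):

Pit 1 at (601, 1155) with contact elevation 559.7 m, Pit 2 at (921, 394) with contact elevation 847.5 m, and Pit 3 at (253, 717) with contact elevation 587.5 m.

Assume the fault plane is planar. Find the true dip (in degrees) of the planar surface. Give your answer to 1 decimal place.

Two edge vectors: Pit 1→Pit 2 = (320, -761, 287.8), Pit 1→Pit 3 = (-348, -438, 27.8).
Normal n = (Pit 1→Pit 2) × (Pit 1→Pit 3) = (104900.6, -109050.4, -404988).
So ∂z/∂x = −n_x/n_z = 0.25902 and ∂z/∂y = −n_y/n_z = −0.26927.
Gradient magnitude |∇z| = √(a² + b²) = √(0.06709 + 0.07251) = 0.37363.
True dip = arctan(0.37363) = 20.5°, dipping toward NW (azimuth ≈ 316°).

20.5°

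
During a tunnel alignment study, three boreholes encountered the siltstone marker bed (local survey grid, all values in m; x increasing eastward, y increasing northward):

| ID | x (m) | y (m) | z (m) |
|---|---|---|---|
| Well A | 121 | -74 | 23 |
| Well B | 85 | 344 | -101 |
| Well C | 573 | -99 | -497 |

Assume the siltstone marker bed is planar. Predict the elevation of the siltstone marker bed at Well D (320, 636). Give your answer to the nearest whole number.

-493 m

Two edge vectors: Well A→Well B = (-36, 418, -124), Well A→Well C = (452, -25, -520).
Normal n = (Well A→Well B) × (Well A→Well C) = (-220460, -74768, -188036).
So ∂z/∂x = −n_x/n_z = −1.17244 and ∂z/∂y = −n_y/n_z = −0.39763.
Intercept c from Well A: 23 + 141.86 − 29.42 = 135.44.
At (320, 636): z = −375.2 − 252.9 + 135.44 = -492.6 m.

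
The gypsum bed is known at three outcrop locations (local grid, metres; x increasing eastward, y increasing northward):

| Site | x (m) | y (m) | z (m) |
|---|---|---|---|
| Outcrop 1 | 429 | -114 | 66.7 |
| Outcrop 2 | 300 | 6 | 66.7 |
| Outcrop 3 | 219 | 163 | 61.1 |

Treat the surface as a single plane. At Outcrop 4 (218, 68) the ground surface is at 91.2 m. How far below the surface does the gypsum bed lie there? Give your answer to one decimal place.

Let the plane be z = a·x + b·y + c.
Outcrop 2−Outcrop 1: −129a + 120b = 0;  Outcrop 3−Outcrop 1: −210a + 277b = −5.6.
Solving gives a = −0.06380, b = −0.06858.
Then c = 66.7 − a·429 − b·-114 = 86.25.
At (218, 68): z_contact = −13.91 − 4.66 + 86.25 = 67.68 m.
Depth below ground = 91.2 − 67.68 = 23.5 m.

23.5 m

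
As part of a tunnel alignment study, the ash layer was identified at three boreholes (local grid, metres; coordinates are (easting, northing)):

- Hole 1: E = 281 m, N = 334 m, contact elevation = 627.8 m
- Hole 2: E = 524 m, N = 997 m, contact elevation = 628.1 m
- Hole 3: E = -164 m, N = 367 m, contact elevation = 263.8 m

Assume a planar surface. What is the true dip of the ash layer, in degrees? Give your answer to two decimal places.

40.30°

Let the plane be z = a·E + b·N + c.
Hole 2−Hole 1: 243a + 663b = 0.3;  Hole 3−Hole 1: −445a + 33b = −364.
Solving gives a = 0.79637, b = −0.29143.
Gradient magnitude |∇z| = √(a² + b²) = √(0.63420 + 0.08493) = 0.84801.
True dip = arctan(0.84801) = 40.30°, dipping toward WNW (azimuth ≈ 290°).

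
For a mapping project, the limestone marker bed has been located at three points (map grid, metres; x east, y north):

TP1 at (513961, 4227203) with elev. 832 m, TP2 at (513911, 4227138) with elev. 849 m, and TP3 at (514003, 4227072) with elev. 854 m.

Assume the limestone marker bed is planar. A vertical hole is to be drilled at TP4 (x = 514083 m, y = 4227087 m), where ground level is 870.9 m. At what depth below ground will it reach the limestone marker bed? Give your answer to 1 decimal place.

Let the plane be z = a·x + b·y + c.
TP2−TP1: −50a − 65b = 17;  TP3−TP1: 42a − 131b = 22.
Solving gives a = −0.085883621, b = −0.195474138.
Then c = 832 − a·513961 − b·4227203 = 871281.69.
At (514083, 4227087): z_contact = −44151.31 − 826286.19 + 871281.69 = 844.20 m.
Depth below ground = 870.9 − 844.20 = 26.7 m.

26.7 m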